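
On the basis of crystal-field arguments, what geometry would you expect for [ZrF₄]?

tetrahedral

Each fluoride is −1; balancing the 0 overall charge requires Zr(IV).
Group 4 minus oxidation state 4 gives a d⁰ configuration.
With 4 monodentate ligands the coordination number is 4.
A d⁰ ion has no crystal-field stabilisation preference between square planar and tetrahedral, so four ligands adopt the sterically favoured tetrahedral geometry.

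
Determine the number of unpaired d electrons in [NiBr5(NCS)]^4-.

2 unpaired electrons

Each bromide is −1; each isothiocyanate is −1; balancing the −4 overall charge requires Ni(II).
Ni sits in group 10, so the d-electron count is 10 − 2 = 8.
In an octahedral field the d⁸ configuration is t₂g⁶e_g² (only one arrangement possible), giving 2 unpaired electrons.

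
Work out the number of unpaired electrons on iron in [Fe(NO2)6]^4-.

0

Summing ligand charges against the −4 overall charge gives an oxidation state of +2 for iron.
Fe sits in group 8, so the d-electron count is 8 − 2 = 6.
The spin state decides the count: Nitro (N-bound nitrite) is a strong-field ligand (high in the spectrochemical series) for a first-row metal, so the complex is low-spin.
An octahedral low-spin d⁶ ion is t₂g⁶e_g⁰, giving 0 unpaired electrons.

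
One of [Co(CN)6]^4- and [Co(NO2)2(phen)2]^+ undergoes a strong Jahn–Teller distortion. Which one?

[Co(CN)6]^4-

[Co(CN)6]^4-: Summing ligand charges against the −4 overall charge gives an oxidation state of +2 for cobalt. Group 9 minus oxidation state 2 gives a d⁷ configuration. Cyanide is a strong-field ligand (high in the spectrochemical series) for a first-row metal, so the complex is low-spin. The t₂g⁶e_g¹ (low-spin) configuration has an unevenly filled e_g set; the Jahn–Teller theorem predicts a tetragonal distortion (typically axial elongation) to lift the degeneracy.
[Co(NO2)2(phen)2]^+: Each nitro (N-bound nitrite) is −1; 1,10-phenanthroline is neutral; balancing the +1 overall charge requires Co(III). Group 9 minus oxidation state 3 gives a d⁶ configuration. Co(III) has an exceptionally large octahedral splitting and is low-spin with essentially every ligand except fluoride. The d⁶ configuration leaves the e_g set evenly filled (or empty) — no strong Jahn–Teller driving force.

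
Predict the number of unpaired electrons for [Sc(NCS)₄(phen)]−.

0

Ligand charges: each isothiocyanate is −1; 1,10-phenanthroline is neutral. With an overall charge of −1 the scandium centre must be in the +3 oxidation state.
Group 3 minus oxidation state 3 gives a d⁰ configuration.
Counting donor atoms: 4×isothiocyanate (monodentate) → 4 donors; 1×1,10-phenanthroline (bidentate) → 2 donors. Coordination number = 6.
In an octahedral field the d⁰ configuration is t₂g⁰e_g⁰, giving 0 unpaired electrons.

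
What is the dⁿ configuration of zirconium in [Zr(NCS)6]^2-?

d0

Each isothiocyanate is −1; balancing the −2 overall charge requires Zr(IV).
Group 4 minus oxidation state 4 gives a d⁰ configuration.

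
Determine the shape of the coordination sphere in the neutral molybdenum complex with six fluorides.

Summing ligand charges against the 0 overall charge gives an oxidation state of +6 for molybdenum.
Molybdenum is a group-6 element; Mo(VI) is therefore d⁰.
Coordination number: 6.
Six donors around a single metal centre give an octahedral coordination sphere.

octahedral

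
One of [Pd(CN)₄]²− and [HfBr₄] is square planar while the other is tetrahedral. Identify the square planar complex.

For [Pd(CN)₄]²−: Each cyanide is −1; balancing the −2 overall charge requires Pd(II). Palladium is a group-10 element; Pd(II) is therefore d⁸. A 4d d⁸ ion has a large crystal-field splitting; square planar leaves the high-energy d_{x²−y²} orbital empty and maximises CFSE. → square planar.
For [HfBr₄]: Summing ligand charges against the 0 overall charge gives an oxidation state of +4 for hafnium. Hafnium is a group-4 element; Hf(IV) is therefore d⁰. A d⁰ ion has no crystal-field stabilisation preference between square planar and tetrahedral, so four ligands adopt the sterically favoured tetrahedral geometry. → tetrahedral.

[Pd(CN)₄]²−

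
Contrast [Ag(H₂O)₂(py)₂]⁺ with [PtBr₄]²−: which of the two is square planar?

[PtBr₄]²−

For [Ag(H₂O)₂(py)₂]⁺: Water is neutral; pyridine is neutral; balancing the +1 overall charge requires Ag(I). Silver is a group-11 element; Ag(I) is therefore d¹⁰. A d¹⁰ ion has no crystal-field stabilisation preference between square planar and tetrahedral, so four ligands adopt the sterically favoured tetrahedral geometry. → tetrahedral.
For [PtBr₄]²−: Ligand charges: each bromide is −1. With an overall charge of −2 the platinum centre must be in the +2 oxidation state. Group 10 minus oxidation state 2 gives a d⁸ configuration. A 5d d⁸ ion has a large crystal-field splitting; square planar leaves the high-energy d_{x²−y²} orbital empty and maximises CFSE. → square planar.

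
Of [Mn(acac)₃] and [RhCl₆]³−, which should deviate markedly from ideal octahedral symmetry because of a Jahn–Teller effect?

[Mn(acac)₃]

[Mn(acac)₃]: Summing ligand charges against the 0 overall charge gives an oxidation state of +3 for manganese. Manganese is a group-7 element; Mn(III) is therefore d⁴. Acetylacetonate is a weak-field ligand for a first-row metal, so the complex is high-spin. The t₂g³e_g¹ (high-spin) configuration has an unevenly filled e_g set; the Jahn–Teller theorem predicts a tetragonal distortion (typically axial elongation) to lift the degeneracy.
[RhCl₆]³−: Summing ligand charges against the −3 overall charge gives an oxidation state of +3 for rhodium. Rh sits in group 9, so the d-electron count is 9 − 3 = 6. A 4d ion has a large Δₒ and is invariably low-spin. The d⁶ configuration leaves the e_g set evenly filled (or empty) — no strong Jahn–Teller driving force.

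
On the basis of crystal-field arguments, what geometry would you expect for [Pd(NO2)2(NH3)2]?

Each nitro (N-bound nitrite) is −1; ammonia is neutral; balancing the 0 overall charge requires Pd(II).
Pd sits in group 10, so the d-electron count is 10 − 2 = 8.
With 4 monodentate ligands the coordination number is 4.
A 4d d⁸ ion has a large crystal-field splitting; square planar leaves the high-energy d_{x²−y²} orbital empty and maximises CFSE.

square planar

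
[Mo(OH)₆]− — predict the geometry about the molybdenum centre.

octahedral

Ligand charges: each hydroxide is −1. With an overall charge of −1 the molybdenum centre must be in the +5 oxidation state.
Group 6 minus oxidation state 5 gives a d¹ configuration.
With 6 monodentate ligands the coordination number is 6.
Six donors around a single metal centre give an octahedral coordination sphere.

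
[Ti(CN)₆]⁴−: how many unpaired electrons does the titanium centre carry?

Summing ligand charges against the −4 overall charge gives an oxidation state of +2 for titanium.
Titanium is a group-4 element; Ti(II) is therefore d².
In an octahedral field the d² configuration is t₂g²e_g⁰ (only one arrangement possible), giving 2 unpaired electrons.

2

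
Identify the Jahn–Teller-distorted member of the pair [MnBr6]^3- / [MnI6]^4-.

[MnBr6]^3-

[MnBr6]^3-: Summing ligand charges against the −3 overall charge gives an oxidation state of +3 for manganese. Manganese is a group-7 element; Mn(III) is therefore d⁴. Bromide is a weak-field ligand for a first-row metal, so the complex is high-spin. The t₂g³e_g¹ (high-spin) configuration has an unevenly filled e_g set; the Jahn–Teller theorem predicts a tetragonal distortion (typically axial elongation) to lift the degeneracy.
[MnI6]^4-: Each iodide is −1; balancing the −4 overall charge requires Mn(II). Group 7 minus oxidation state 2 gives a d⁵ configuration. Iodide is a weak-field ligand for a first-row metal, so the complex is high-spin. The d⁵ configuration leaves the e_g set evenly filled (or empty) — no strong Jahn–Teller driving force.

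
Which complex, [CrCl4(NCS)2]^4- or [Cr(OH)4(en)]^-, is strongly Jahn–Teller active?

[CrCl4(NCS)2]^4-

[CrCl4(NCS)2]^4-: Ligand charges: each chloride is −1; each isothiocyanate is −1. With an overall charge of −4 the chromium centre must be in the +2 oxidation state. Chromium is a group-6 element; Cr(II) is therefore d⁴. Chloride and isothiocyanate are weak-field ligands for a first-row metal, so the complex is high-spin. The t₂g³e_g¹ (high-spin) configuration has an unevenly filled e_g set; the Jahn–Teller theorem predicts a tetragonal distortion (typically axial elongation) to lift the degeneracy.
[Cr(OH)4(en)]^-: Each hydroxide is −1; ethylenediamine is neutral; balancing the −1 overall charge requires Cr(III). Chromium is a group-6 element; Cr(III) is therefore d³. The d³ configuration leaves the e_g set evenly filled (or empty) — no strong Jahn–Teller driving force.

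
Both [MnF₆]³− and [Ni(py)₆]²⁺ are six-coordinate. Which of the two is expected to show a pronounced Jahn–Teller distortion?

[MnF₆]³−

[MnF₆]³−: Summing ligand charges against the −3 overall charge gives an oxidation state of +3 for manganese. Manganese is a group-7 element; Mn(III) is therefore d⁴. Fluoride is a weak-field ligand for a first-row metal, so the complex is high-spin. The t₂g³e_g¹ (high-spin) configuration has an unevenly filled e_g set; the Jahn–Teller theorem predicts a tetragonal distortion (typically axial elongation) to lift the degeneracy.
[Ni(py)₆]²⁺: Pyridine is neutral; balancing the +2 overall charge requires Ni(II). Nickel is a group-10 element; Ni(II) is therefore d⁸. The d⁸ configuration leaves the e_g set evenly filled (or empty) — no strong Jahn–Teller driving force.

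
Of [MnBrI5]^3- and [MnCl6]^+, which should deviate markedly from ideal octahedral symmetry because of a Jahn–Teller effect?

[MnBrI5]^3-

[MnBrI5]^3-: Each bromide is −1; each iodide is −1; balancing the −3 overall charge requires Mn(III). Mn sits in group 7, so the d-electron count is 7 − 3 = 4. Bromide and iodide are weak-field ligands for a first-row metal, so the complex is high-spin. The t₂g³e_g¹ (high-spin) configuration has an unevenly filled e_g set; the Jahn–Teller theorem predicts a tetragonal distortion (typically axial elongation) to lift the degeneracy.
[MnCl6]^+: Each chloride is −1; balancing the +1 overall charge requires Mn(VII). Mn sits in group 7, so the d-electron count is 7 − 7 = 0. The d⁰ configuration leaves the e_g set evenly filled (or empty) — no strong Jahn–Teller driving force.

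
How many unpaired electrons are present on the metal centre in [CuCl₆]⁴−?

Ligand charges: each chloride is −1. With an overall charge of −4 the copper centre must be in the +2 oxidation state.
Copper is a group-11 element; Cu(II) is therefore d⁹.
In an octahedral field the d⁹ configuration is t₂g⁶e_g³ (only one arrangement possible), giving 1 unpaired electron.

1 unpaired electron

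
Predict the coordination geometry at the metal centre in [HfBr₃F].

Each bromide is −1; each fluoride is −1; balancing the 0 overall charge requires Hf(IV).
Hf sits in group 4, so the d-electron count is 4 − 4 = 0.
Coordination number: 4.
A d⁰ ion has no crystal-field stabilisation preference between square planar and tetrahedral, so four ligands adopt the sterically favoured tetrahedral geometry.

tetrahedral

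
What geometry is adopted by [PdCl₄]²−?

square planar

Ligand charges: each chloride is −1. With an overall charge of −2 the palladium centre must be in the +2 oxidation state.
Palladium is a group-10 element; Pd(II) is therefore d⁸.
Coordination number: 4.
A 4d d⁸ ion has a large crystal-field splitting; square planar leaves the high-energy d_{x²−y²} orbital empty and maximises CFSE.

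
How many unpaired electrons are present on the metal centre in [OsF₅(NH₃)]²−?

1

Ligand charges: each fluoride is −1; ammonia is neutral. With an overall charge of −2 the osmium centre must be in the +3 oxidation state.
Osmium is a group-8 element; Os(III) is therefore d⁵.
The spin state decides the count: a 5d ion has a large Δₒ and is invariably low-spin.
An octahedral low-spin d⁵ ion is t₂g⁵e_g⁰, giving 1 unpaired electron.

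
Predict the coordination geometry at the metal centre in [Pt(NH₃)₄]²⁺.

square planar

Ligand charges: ammonia is neutral. With an overall charge of +2 the platinum centre must be in the +2 oxidation state.
Platinum is a group-10 element; Pt(II) is therefore d⁸.
With 4 monodentate ligands the coordination number is 4.
A 5d d⁸ ion has a large crystal-field splitting; square planar leaves the high-energy d_{x²−y²} orbital empty and maximises CFSE.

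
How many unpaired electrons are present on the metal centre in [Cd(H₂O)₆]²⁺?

Summing ligand charges against the +2 overall charge gives an oxidation state of +2 for cadmium.
Cadmium is a group-12 element; Cd(II) is therefore d¹⁰.
In an octahedral field the d¹⁰ configuration is t₂g⁶e_g⁴, giving 0 unpaired electrons.

0 unpaired electrons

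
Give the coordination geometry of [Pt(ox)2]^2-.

Ligand charges: each oxalate is −2. With an overall charge of −2 the platinum centre must be in the +2 oxidation state.
Group 10 minus oxidation state 2 gives a d⁸ configuration.
Counting donor atoms: 2×oxalate (bidentate) → 4 donors. Coordination number = 4.
A 5d d⁸ ion has a large crystal-field splitting; square planar leaves the high-energy d_{x²−y²} orbital empty and maximises CFSE.

square planar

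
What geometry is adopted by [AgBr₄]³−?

Each bromide is −1; balancing the −3 overall charge requires Ag(I).
Ag sits in group 11, so the d-electron count is 11 − 1 = 10.
Coordination number: 4.
A d¹⁰ ion has no crystal-field stabilisation preference between square planar and tetrahedral, so four ligands adopt the sterically favoured tetrahedral geometry.

tetrahedral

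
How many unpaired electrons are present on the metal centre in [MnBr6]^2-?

3 unpaired electrons

Summing ligand charges against the −2 overall charge gives an oxidation state of +4 for manganese.
Manganese is a group-7 element; Mn(IV) is therefore d³.
In an octahedral field the d³ configuration is t₂g³e_g⁰ (only one arrangement possible), giving 3 unpaired electrons.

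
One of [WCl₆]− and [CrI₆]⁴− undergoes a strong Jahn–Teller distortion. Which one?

[CrI₆]⁴−

[WCl₆]−: Ligand charges: each chloride is −1. With an overall charge of −1 the tungsten centre must be in the +5 oxidation state. W sits in group 6, so the d-electron count is 6 − 5 = 1. The d¹ configuration leaves the e_g set evenly filled (or empty) — no strong Jahn–Teller driving force.
[CrI₆]⁴−: Each iodide is −1; balancing the −4 overall charge requires Cr(II). Cr sits in group 6, so the d-electron count is 6 − 2 = 4. Iodide is a weak-field ligand for a first-row metal, so the complex is high-spin. The t₂g³e_g¹ (high-spin) configuration has an unevenly filled e_g set; the Jahn–Teller theorem predicts a tetragonal distortion (typically axial elongation) to lift the degeneracy.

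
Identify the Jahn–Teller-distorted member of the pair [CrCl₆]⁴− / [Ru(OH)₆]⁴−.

[CrCl₆]⁴−

[CrCl₆]⁴−: Summing ligand charges against the −4 overall charge gives an oxidation state of +2 for chromium. Chromium is a group-6 element; Cr(II) is therefore d⁴. Chloride is a weak-field ligand for a first-row metal, so the complex is high-spin. The t₂g³e_g¹ (high-spin) configuration has an unevenly filled e_g set; the Jahn–Teller theorem predicts a tetragonal distortion (typically axial elongation) to lift the degeneracy.
[Ru(OH)₆]⁴−: Each hydroxide is −1; balancing the −4 overall charge requires Ru(II). Ruthenium is a group-8 element; Ru(II) is therefore d⁶. A 4d ion has a large Δₒ and is invariably low-spin. The d⁶ configuration leaves the e_g set evenly filled (or empty) — no strong Jahn–Teller driving force.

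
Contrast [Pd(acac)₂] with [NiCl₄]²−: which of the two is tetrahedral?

For [Pd(acac)₂]: Ligand charges: each acetylacetonate is −1. With an overall charge of 0 the palladium centre must be in the +2 oxidation state. Group 10 minus oxidation state 2 gives a d⁸ configuration. A 4d d⁸ ion has a large crystal-field splitting; square planar leaves the high-energy d_{x²−y²} orbital empty and maximises CFSE. → square planar.
For [NiCl₄]²−: Summing ligand charges against the −2 overall charge gives an oxidation state of +2 for nickel. Ni sits in group 10, so the d-electron count is 10 − 2 = 8. Chloride is a weak-field ligand. With weak-field ligands the CFSE gain from square planar is small, so a 3d d⁸ ion takes the sterically preferred tetrahedral geometry. → tetrahedral.

[NiCl₄]²−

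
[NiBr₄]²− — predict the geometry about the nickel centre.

tetrahedral

Ligand charges: each bromide is −1. With an overall charge of −2 the nickel centre must be in the +2 oxidation state.
Nickel is a group-10 element; Ni(II) is therefore d⁸.
Coordination number: 4.
Bromide is a weak-field ligand.
With weak-field ligands the CFSE gain from square planar is small, so a 3d d⁸ ion takes the sterically preferred tetrahedral geometry.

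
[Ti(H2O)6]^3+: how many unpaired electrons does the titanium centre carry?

1

Summing ligand charges against the +3 overall charge gives an oxidation state of +3 for titanium.
Group 4 minus oxidation state 3 gives a d¹ configuration.
In an octahedral field the d¹ configuration is t₂g¹e_g⁰ (only one arrangement possible), giving 1 unpaired electron.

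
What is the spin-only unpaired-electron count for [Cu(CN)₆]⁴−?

1

Summing ligand charges against the −4 overall charge gives an oxidation state of +2 for copper.
Group 11 minus oxidation state 2 gives a d⁹ configuration.
In an octahedral field the d⁹ configuration is t₂g⁶e_g³ (only one arrangement possible), giving 1 unpaired electron.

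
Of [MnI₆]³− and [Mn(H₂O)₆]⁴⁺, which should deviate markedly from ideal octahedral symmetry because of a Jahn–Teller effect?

[MnI₆]³−: Summing ligand charges against the −3 overall charge gives an oxidation state of +3 for manganese. Mn sits in group 7, so the d-electron count is 7 − 3 = 4. Iodide is a weak-field ligand for a first-row metal, so the complex is high-spin. The t₂g³e_g¹ (high-spin) configuration has an unevenly filled e_g set; the Jahn–Teller theorem predicts a tetragonal distortion (typically axial elongation) to lift the degeneracy.
[Mn(H₂O)₆]⁴⁺: Ligand charges: water is neutral. With an overall charge of +4 the manganese centre must be in the +4 oxidation state. Group 7 minus oxidation state 4 gives a d³ configuration. The d³ configuration leaves the e_g set evenly filled (or empty) — no strong Jahn–Teller driving force.

[MnI₆]³−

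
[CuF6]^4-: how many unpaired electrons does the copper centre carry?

Each fluoride is −1; balancing the −4 overall charge requires Cu(II).
Cu sits in group 11, so the d-electron count is 11 − 2 = 9.
In an octahedral field the d⁹ configuration is t₂g⁶e_g³ (only one arrangement possible), giving 1 unpaired electron.

1 unpaired electron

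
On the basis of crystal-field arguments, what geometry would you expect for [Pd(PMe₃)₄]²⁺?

square planar

Summing ligand charges against the +2 overall charge gives an oxidation state of +2 for palladium.
Group 10 minus oxidation state 2 gives a d⁸ configuration.
Coordination number: 4.
A 4d d⁸ ion has a large crystal-field splitting; square planar leaves the high-energy d_{x²−y²} orbital empty and maximises CFSE.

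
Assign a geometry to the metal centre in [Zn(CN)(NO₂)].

linear

Summing ligand charges against the 0 overall charge gives an oxidation state of +2 for zinc.
Group 12 minus oxidation state 2 gives a d¹⁰ configuration.
Coordination number: 2.
A d¹⁰ ion with only two ligands adopts a linear arrangement (sp hybridisation; no CFSE preference).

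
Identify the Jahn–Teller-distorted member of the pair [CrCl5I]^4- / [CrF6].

[CrCl5I]^4-: Each chloride is −1; each iodide is −1; balancing the −4 overall charge requires Cr(II). Chromium is a group-6 element; Cr(II) is therefore d⁴. Chloride and iodide are weak-field ligands for a first-row metal, so the complex is high-spin. The t₂g³e_g¹ (high-spin) configuration has an unevenly filled e_g set; the Jahn–Teller theorem predicts a tetragonal distortion (typically axial elongation) to lift the degeneracy.
[CrF6]: Ligand charges: each fluoride is −1. With an overall charge of 0 the chromium centre must be in the +6 oxidation state. Chromium is a group-6 element; Cr(VI) is therefore d⁰. The d⁰ configuration leaves the e_g set evenly filled (or empty) — no strong Jahn–Teller driving force.

[CrCl5I]^4-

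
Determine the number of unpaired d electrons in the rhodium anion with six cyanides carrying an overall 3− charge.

0 unpaired electrons

Ligand charges: each cyanide is −1. With an overall charge of −3 the rhodium centre must be in the +3 oxidation state.
Rh sits in group 9, so the d-electron count is 9 − 3 = 6.
The spin state decides the count: a 4d ion has a large Δₒ and is invariably low-spin.
An octahedral low-spin d⁶ ion is t₂g⁶e_g⁰, giving 0 unpaired electrons.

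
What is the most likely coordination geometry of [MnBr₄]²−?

Summing ligand charges against the −2 overall charge gives an oxidation state of +2 for manganese.
Manganese is a group-7 element; Mn(II) is therefore d⁵.
Coordination number: 4.
Bromide is a weak-field ligand.
A high-spin d⁵ ion has zero CFSE in either geometry, so four ligands adopt the sterically favoured tetrahedral geometry.

tetrahedral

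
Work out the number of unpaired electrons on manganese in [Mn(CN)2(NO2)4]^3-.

2 unpaired electrons

Each cyanide is −1; each nitro (N-bound nitrite) is −1; balancing the −3 overall charge requires Mn(III).
Group 7 minus oxidation state 3 gives a d⁴ configuration.
The spin state decides the count: Cyanide and nitro (N-bound nitrite) are strong-field ligands (high in the spectrochemical series) for a first-row metal, so the complex is low-spin.
An octahedral low-spin d⁴ ion is t₂g⁴e_g⁰, giving 2 unpaired electrons.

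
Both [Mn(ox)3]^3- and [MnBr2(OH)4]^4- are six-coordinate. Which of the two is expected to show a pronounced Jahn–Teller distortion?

[Mn(ox)3]^3-: Ligand charges: each oxalate is −2. With an overall charge of −3 the manganese centre must be in the +3 oxidation state. Group 7 minus oxidation state 3 gives a d⁴ configuration. Oxalate is a weak-field ligand for a first-row metal, so the complex is high-spin. The t₂g³e_g¹ (high-spin) configuration has an unevenly filled e_g set; the Jahn–Teller theorem predicts a tetragonal distortion (typically axial elongation) to lift the degeneracy.
[MnBr2(OH)4]^4-: Ligand charges: each bromide is −1; each hydroxide is −1. With an overall charge of −4 the manganese centre must be in the +2 oxidation state. Group 7 minus oxidation state 2 gives a d⁵ configuration. Bromide and hydroxide are weak-field ligands for a first-row metal, so the complex is high-spin. The d⁵ configuration leaves the e_g set evenly filled (or empty) — no strong Jahn–Teller driving force.

[Mn(ox)3]^3-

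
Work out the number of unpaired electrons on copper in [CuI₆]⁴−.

1 unpaired electron

Summing ligand charges against the −4 overall charge gives an oxidation state of +2 for copper.
Copper is a group-11 element; Cu(II) is therefore d⁹.
In an octahedral field the d⁹ configuration is t₂g⁶e_g³ (only one arrangement possible), giving 1 unpaired electron.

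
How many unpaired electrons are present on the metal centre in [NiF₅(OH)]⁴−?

2 unpaired electrons

Summing ligand charges against the −4 overall charge gives an oxidation state of +2 for nickel.
Nickel is a group-10 element; Ni(II) is therefore d⁸.
In an octahedral field the d⁸ configuration is t₂g⁶e_g² (only one arrangement possible), giving 2 unpaired electrons.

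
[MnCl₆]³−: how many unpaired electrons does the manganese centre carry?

4 unpaired electrons

Ligand charges: each chloride is −1. With an overall charge of −3 the manganese centre must be in the +3 oxidation state.
Mn sits in group 7, so the d-electron count is 7 − 3 = 4.
The spin state decides the count: Chloride is a weak-field ligand for a first-row metal, so the complex is high-spin.
An octahedral high-spin d⁴ ion is t₂g³e_g¹, giving 4 unpaired electrons.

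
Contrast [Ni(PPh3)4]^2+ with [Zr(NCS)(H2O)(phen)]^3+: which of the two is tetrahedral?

For [Ni(PPh3)4]^2+: Ligand charges: triphenylphosphine is neutral. With an overall charge of +2 the nickel centre must be in the +2 oxidation state. Nickel is a group-10 element; Ni(II) is therefore d⁸. Triphenylphosphine is a strong-field ligand (high in the spectrochemical series). A 3d d⁸ ion with strong-field ligands gains enough CFSE to favour square planar over tetrahedral. → square planar.
For [Zr(NCS)(H2O)(phen)]^3+: Ligand charges: each isothiocyanate is −1; water is neutral; 1,10-phenanthroline is neutral. With an overall charge of +3 the zirconium centre must be in the +4 oxidation state. Group 4 minus oxidation state 4 gives a d⁰ configuration. A d⁰ ion has no crystal-field stabilisation preference between square planar and tetrahedral, so four ligands adopt the sterically favoured tetrahedral geometry. → tetrahedral.

[Zr(NCS)(H2O)(phen)]^3+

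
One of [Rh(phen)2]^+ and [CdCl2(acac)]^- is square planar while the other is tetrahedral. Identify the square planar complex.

For [Rh(phen)2]^+: Summing ligand charges against the +1 overall charge gives an oxidation state of +1 for rhodium. Rh sits in group 9, so the d-electron count is 9 − 1 = 8. A 4d d⁸ ion has a large crystal-field splitting; square planar leaves the high-energy d_{x²−y²} orbital empty and maximises CFSE. → square planar.
For [CdCl2(acac)]^-: Ligand charges: each chloride is −1; each acetylacetonate is −1. With an overall charge of −1 the cadmium centre must be in the +2 oxidation state. Group 12 minus oxidation state 2 gives a d¹⁰ configuration. A d¹⁰ ion has no crystal-field stabilisation preference between square planar and tetrahedral, so four ligands adopt the sterically favoured tetrahedral geometry. → tetrahedral.

[Rh(phen)2]^+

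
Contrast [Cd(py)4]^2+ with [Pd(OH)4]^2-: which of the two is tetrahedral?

[Cd(py)4]^2+

For [Cd(py)4]^2+: Ligand charges: pyridine is neutral. With an overall charge of +2 the cadmium centre must be in the +2 oxidation state. Cadmium is a group-12 element; Cd(II) is therefore d¹⁰. A d¹⁰ ion has no crystal-field stabilisation preference between square planar and tetrahedral, so four ligands adopt the sterically favoured tetrahedral geometry. → tetrahedral.
For [Pd(OH)4]^2-: Each hydroxide is −1; balancing the −2 overall charge requires Pd(II). Pd sits in group 10, so the d-electron count is 10 − 2 = 8. A 4d d⁸ ion has a large crystal-field splitting; square planar leaves the high-energy d_{x²−y²} orbital empty and maximises CFSE. → square planar.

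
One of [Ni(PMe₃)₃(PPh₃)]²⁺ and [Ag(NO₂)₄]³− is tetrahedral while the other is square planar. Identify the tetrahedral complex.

[Ag(NO₂)₄]³−

For [Ni(PMe₃)₃(PPh₃)]²⁺: Trimethylphosphine is neutral; triphenylphosphine is neutral; balancing the +2 overall charge requires Ni(II). Ni sits in group 10, so the d-electron count is 10 − 2 = 8. Trimethylphosphine and triphenylphosphine are strong-field ligands (high in the spectrochemical series). A 3d d⁸ ion with strong-field ligands gains enough CFSE to favour square planar over tetrahedral. → square planar.
For [Ag(NO₂)₄]³−: Ligand charges: each nitro (N-bound nitrite) is −1. With an overall charge of −3 the silver centre must be in the +1 oxidation state. Ag sits in group 11, so the d-electron count is 11 − 1 = 10. A d¹⁰ ion has no crystal-field stabilisation preference between square planar and tetrahedral, so four ligands adopt the sterically favoured tetrahedral geometry. → tetrahedral.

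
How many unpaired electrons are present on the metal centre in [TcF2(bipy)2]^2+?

3

Each fluoride is −1; 2,2′-bipyridine is neutral; balancing the +2 overall charge requires Tc(IV).
Tc sits in group 7, so the d-electron count is 7 − 4 = 3.
Counting donor atoms: 2×fluoride (monodentate) → 2 donors; 2×2,2′-bipyridine (bidentate) → 4 donors. Coordination number = 6.
In an octahedral field the d³ configuration is t₂g³e_g⁰ (only one arrangement possible), giving 3 unpaired electrons.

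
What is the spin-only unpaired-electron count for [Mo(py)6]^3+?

Ligand charges: pyridine is neutral. With an overall charge of +3 the molybdenum centre must be in the +3 oxidation state.
Mo sits in group 6, so the d-electron count is 6 − 3 = 3.
In an octahedral field the d³ configuration is t₂g³e_g⁰ (only one arrangement possible), giving 3 unpaired electrons.

3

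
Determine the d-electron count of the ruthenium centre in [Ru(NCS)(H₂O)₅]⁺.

d6

Summing ligand charges against the +1 overall charge gives an oxidation state of +2 for ruthenium.
Ruthenium is a group-8 element; Ru(II) is therefore d⁶.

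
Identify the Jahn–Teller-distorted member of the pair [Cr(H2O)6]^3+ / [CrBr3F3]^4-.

[Cr(H2O)6]^3+: Summing ligand charges against the +3 overall charge gives an oxidation state of +3 for chromium. Cr sits in group 6, so the d-electron count is 6 − 3 = 3. The d³ configuration leaves the e_g set evenly filled (or empty) — no strong Jahn–Teller driving force.
[CrBr3F3]^4-: Ligand charges: each bromide is −1; each fluoride is −1. With an overall charge of −4 the chromium centre must be in the +2 oxidation state. Group 6 minus oxidation state 2 gives a d⁴ configuration. Bromide and fluoride are weak-field ligands for a first-row metal, so the complex is high-spin. The t₂g³e_g¹ (high-spin) configuration has an unevenly filled e_g set; the Jahn–Teller theorem predicts a tetragonal distortion (typically axial elongation) to lift the degeneracy.

[CrBr3F3]^4-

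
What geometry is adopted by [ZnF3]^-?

Ligand charges: each fluoride is −1. With an overall charge of −1 the zinc centre must be in the +2 oxidation state.
Group 12 minus oxidation state 2 gives a d¹⁰ configuration.
With 3 monodentate ligands the coordination number is 3.
Three ligands around a d¹⁰ centre minimise repulsion in a trigonal-planar arrangement.

trigonal planar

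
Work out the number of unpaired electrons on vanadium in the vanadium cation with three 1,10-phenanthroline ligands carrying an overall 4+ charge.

1 unpaired electron

1,10-phenanthroline is neutral; balancing the +4 overall charge requires V(IV).
Group 5 minus oxidation state 4 gives a d¹ configuration.
Counting donor atoms: 3×1,10-phenanthroline (bidentate) → 6 donors. Coordination number = 6.
In an octahedral field the d¹ configuration is t₂g¹e_g⁰ (only one arrangement possible), giving 1 unpaired electron.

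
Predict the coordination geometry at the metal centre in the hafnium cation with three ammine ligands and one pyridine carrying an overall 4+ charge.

Ligand charges: ammonia is neutral; pyridine is neutral. With an overall charge of +4 the hafnium centre must be in the +4 oxidation state.
Hf sits in group 4, so the d-electron count is 4 − 4 = 0.
Coordination number: 4.
A d⁰ ion has no crystal-field stabilisation preference between square planar and tetrahedral, so four ligands adopt the sterically favoured tetrahedral geometry.

tetrahedral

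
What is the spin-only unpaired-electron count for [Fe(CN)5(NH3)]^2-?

1

Each cyanide is −1; ammonia is neutral; balancing the −2 overall charge requires Fe(III).
Iron is a group-8 element; Fe(III) is therefore d⁵.
The spin state decides the count: Cyanide is a strong-field ligand (high in the spectrochemical series) for a first-row metal, so the complex is low-spin.
An octahedral low-spin d⁵ ion is t₂g⁵e_g⁰, giving 1 unpaired electron.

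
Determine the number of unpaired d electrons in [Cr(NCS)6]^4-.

4

Each isothiocyanate is −1; balancing the −4 overall charge requires Cr(II).
Chromium is a group-6 element; Cr(II) is therefore d⁴.
The spin state decides the count: Isothiocyanate is a weak-field ligand for a first-row metal, so the complex is high-spin.
An octahedral high-spin d⁴ ion is t₂g³e_g¹, giving 4 unpaired electrons.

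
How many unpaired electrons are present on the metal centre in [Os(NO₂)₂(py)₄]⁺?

1 unpaired electron

Summing ligand charges against the +1 overall charge gives an oxidation state of +3 for osmium.
Osmium is a group-8 element; Os(III) is therefore d⁵.
The spin state decides the count: a 5d ion has a large Δₒ and is invariably low-spin.
An octahedral low-spin d⁵ ion is t₂g⁵e_g⁰, giving 1 unpaired electron.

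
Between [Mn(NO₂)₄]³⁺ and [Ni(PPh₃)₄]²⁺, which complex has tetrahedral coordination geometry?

For [Mn(NO₂)₄]³⁺: Each nitro (N-bound nitrite) is −1; balancing the +3 overall charge requires Mn(VII). Manganese is a group-7 element; Mn(VII) is therefore d⁰. A d⁰ ion has no crystal-field stabilisation preference between square planar and tetrahedral, so four ligands adopt the sterically favoured tetrahedral geometry. → tetrahedral.
For [Ni(PPh₃)₄]²⁺: Triphenylphosphine is neutral; balancing the +2 overall charge requires Ni(II). Ni sits in group 10, so the d-electron count is 10 − 2 = 8. Triphenylphosphine is a strong-field ligand (high in the spectrochemical series). A 3d d⁸ ion with strong-field ligands gains enough CFSE to favour square planar over tetrahedral. → square planar.

[Mn(NO₂)₄]³⁺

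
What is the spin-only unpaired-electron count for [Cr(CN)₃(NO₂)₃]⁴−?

Each cyanide is −1; each nitro (N-bound nitrite) is −1; balancing the −4 overall charge requires Cr(II).
Chromium is a group-6 element; Cr(II) is therefore d⁴.
The spin state decides the count: Cyanide and nitro (N-bound nitrite) are strong-field ligands (high in the spectrochemical series) for a first-row metal, so the complex is low-spin.
An octahedral low-spin d⁴ ion is t₂g⁴e_g⁰, giving 2 unpaired electrons.

2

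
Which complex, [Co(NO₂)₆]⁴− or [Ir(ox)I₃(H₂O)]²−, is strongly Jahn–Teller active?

[Co(NO₂)₆]⁴−

[Co(NO₂)₆]⁴−: Summing ligand charges against the −4 overall charge gives an oxidation state of +2 for cobalt. Group 9 minus oxidation state 2 gives a d⁷ configuration. Nitro (N-bound nitrite) is a strong-field ligand (high in the spectrochemical series) for a first-row metal, so the complex is low-spin. The t₂g⁶e_g¹ (low-spin) configuration has an unevenly filled e_g set; the Jahn–Teller theorem predicts a tetragonal distortion (typically axial elongation) to lift the degeneracy.
[Ir(ox)I₃(H₂O)]²−: Ligand charges: each oxalate is −2; each iodide is −1; water is neutral. With an overall charge of −2 the iridium centre must be in the +3 oxidation state. Ir sits in group 9, so the d-electron count is 9 − 3 = 6. A 5d ion has a large Δₒ and is invariably low-spin. The d⁶ configuration leaves the e_g set evenly filled (or empty) — no strong Jahn–Teller driving force.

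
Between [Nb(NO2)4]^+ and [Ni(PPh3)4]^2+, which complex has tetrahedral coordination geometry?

[Nb(NO2)4]^+

For [Nb(NO2)4]^+: Ligand charges: each nitro (N-bound nitrite) is −1. With an overall charge of +1 the niobium centre must be in the +5 oxidation state. Nb sits in group 5, so the d-electron count is 5 − 5 = 0. A d⁰ ion has no crystal-field stabilisation preference between square planar and tetrahedral, so four ligands adopt the sterically favoured tetrahedral geometry. → tetrahedral.
For [Ni(PPh3)4]^2+: Triphenylphosphine is neutral; balancing the +2 overall charge requires Ni(II). Group 10 minus oxidation state 2 gives a d⁸ configuration. Triphenylphosphine is a strong-field ligand (high in the spectrochemical series). A 3d d⁸ ion with strong-field ligands gains enough CFSE to favour square planar over tetrahedral. → square planar.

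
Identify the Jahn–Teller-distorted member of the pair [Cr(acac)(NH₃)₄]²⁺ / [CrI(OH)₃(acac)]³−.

[CrI(OH)₃(acac)]³−

[Cr(acac)(NH₃)₄]²⁺: Each acetylacetonate is −1; ammonia is neutral; balancing the +2 overall charge requires Cr(III). Group 6 minus oxidation state 3 gives a d³ configuration. The d³ configuration leaves the e_g set evenly filled (or empty) — no strong Jahn–Teller driving force.
[CrI(OH)₃(acac)]³−: Summing ligand charges against the −3 overall charge gives an oxidation state of +2 for chromium. Cr sits in group 6, so the d-electron count is 6 − 2 = 4. Acetylacetonate, hydroxide, and iodide are weak-field ligands for a first-row metal, so the complex is high-spin. The t₂g³e_g¹ (high-spin) configuration has an unevenly filled e_g set; the Jahn–Teller theorem predicts a tetragonal distortion (typically axial elongation) to lift the degeneracy.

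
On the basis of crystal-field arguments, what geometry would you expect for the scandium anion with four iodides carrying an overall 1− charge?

Each iodide is −1; balancing the −1 overall charge requires Sc(III).
Sc sits in group 3, so the d-electron count is 3 − 3 = 0.
With 4 monodentate ligands the coordination number is 4.
A d⁰ ion has no crystal-field stabilisation preference between square planar and tetrahedral, so four ligands adopt the sterically favoured tetrahedral geometry.

tetrahedral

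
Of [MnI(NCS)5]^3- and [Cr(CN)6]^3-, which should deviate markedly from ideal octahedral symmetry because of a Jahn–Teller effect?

[MnI(NCS)5]^3-

[MnI(NCS)5]^3-: Each iodide is −1; each isothiocyanate is −1; balancing the −3 overall charge requires Mn(III). Manganese is a group-7 element; Mn(III) is therefore d⁴. Iodide and isothiocyanate are weak-field ligands for a first-row metal, so the complex is high-spin. The t₂g³e_g¹ (high-spin) configuration has an unevenly filled e_g set; the Jahn–Teller theorem predicts a tetragonal distortion (typically axial elongation) to lift the degeneracy.
[Cr(CN)6]^3-: Ligand charges: each cyanide is −1. With an overall charge of −3 the chromium centre must be in the +3 oxidation state. Chromium is a group-6 element; Cr(III) is therefore d³. The d³ configuration leaves the e_g set evenly filled (or empty) — no strong Jahn–Teller driving force.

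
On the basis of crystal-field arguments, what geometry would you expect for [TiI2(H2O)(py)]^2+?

Ligand charges: each iodide is −1; water is neutral; pyridine is neutral. With an overall charge of +2 the titanium centre must be in the +4 oxidation state.
Titanium is a group-4 element; Ti(IV) is therefore d⁰.
Coordination number: 4.
A d⁰ ion has no crystal-field stabilisation preference between square planar and tetrahedral, so four ligands adopt the sterically favoured tetrahedral geometry.

tetrahedral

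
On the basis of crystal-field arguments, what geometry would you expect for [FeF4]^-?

Ligand charges: each fluoride is −1. With an overall charge of −1 the iron centre must be in the +3 oxidation state.
Group 8 minus oxidation state 3 gives a d⁵ configuration.
With 4 monodentate ligands the coordination number is 4.
Fluoride is a weak-field ligand.
A high-spin d⁵ ion has zero CFSE in either geometry, so four ligands adopt the sterically favoured tetrahedral geometry.

tetrahedral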